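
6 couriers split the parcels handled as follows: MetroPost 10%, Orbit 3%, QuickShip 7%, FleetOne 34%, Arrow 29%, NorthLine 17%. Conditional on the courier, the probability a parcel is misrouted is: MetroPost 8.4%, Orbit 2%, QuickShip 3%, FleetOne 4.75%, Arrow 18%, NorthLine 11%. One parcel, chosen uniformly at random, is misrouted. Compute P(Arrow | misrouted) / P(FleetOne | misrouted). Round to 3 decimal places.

Prior × likelihood for each hypothesis:
  MetroPost: 0.1 × 0.084 = 0.0084
  Orbit: 0.03 × 0.02 = 0.0006
  QuickShip: 0.07 × 0.03 = 0.0021
  FleetOne: 0.34 × 0.0475 = 0.01615
  Arrow: 0.29 × 0.18 = 0.0522
  NorthLine: 0.17 × 0.11 = 0.0187
Normalizing constant = 0.09815.
The ratio is 0.0522 / 0.01615 (the normalizer cancels) = 3.232.

3.232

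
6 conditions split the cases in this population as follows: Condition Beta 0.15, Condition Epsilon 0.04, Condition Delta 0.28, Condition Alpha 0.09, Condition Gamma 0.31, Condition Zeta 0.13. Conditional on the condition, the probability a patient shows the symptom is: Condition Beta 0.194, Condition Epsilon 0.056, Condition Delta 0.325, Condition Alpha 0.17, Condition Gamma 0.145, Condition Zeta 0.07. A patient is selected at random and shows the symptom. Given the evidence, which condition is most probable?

By Bayes' rule, posterior ∝ prior × likelihood:
  Condition Beta: 0.15 × 0.194 = 0.0291
  Condition Epsilon: 0.04 × 0.056 = 0.00224
  Condition Delta: 0.28 × 0.325 = 0.091
  Condition Alpha: 0.09 × 0.17 = 0.0153
  Condition Gamma: 0.31 × 0.145 = 0.04495
  Condition Zeta: 0.13 × 0.07 = 0.0091
Sum = 0.19169.
Largest term belongs to Condition Delta, so Condition Delta is most probable.

Condition Delta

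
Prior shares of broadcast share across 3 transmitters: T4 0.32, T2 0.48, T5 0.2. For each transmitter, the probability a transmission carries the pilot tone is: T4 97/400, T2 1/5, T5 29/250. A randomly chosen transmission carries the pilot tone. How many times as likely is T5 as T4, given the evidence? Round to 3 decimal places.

0.299

Prior × likelihood for each hypothesis:
  T4: 0.32 × 0.2425 = 0.0776
  T2: 0.48 × 0.2 = 0.096
  T5: 0.2 × 0.116 = 0.0232
Normalizing constant = 0.1968.
The ratio is 0.0232 / 0.0776 (the normalizer cancels) = 0.299.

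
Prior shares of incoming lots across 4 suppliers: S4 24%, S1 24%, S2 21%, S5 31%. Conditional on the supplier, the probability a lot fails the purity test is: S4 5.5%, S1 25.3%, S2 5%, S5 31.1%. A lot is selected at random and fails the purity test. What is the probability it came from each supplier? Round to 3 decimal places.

S4 0.073, S1 0.336, S2 0.058, S5 0.533

Prior × likelihood for each hypothesis:
  S4: 0.24 × 0.055 = 0.0132
  S1: 0.24 × 0.253 = 0.06072
  S2: 0.21 × 0.05 = 0.0105
  S5: 0.31 × 0.311 = 0.09641
Total = 0.18083.
P(S4 | off-spec) = 0.0132/0.18083 ≈ 0.073
P(S1 | off-spec) = 0.06072/0.18083 ≈ 0.336
P(S2 | off-spec) = 0.0105/0.18083 ≈ 0.058
P(S5 | off-spec) = 0.09641/0.18083 ≈ 0.533
(Check: 0.073+0.336+0.058+0.533 = 1.000.)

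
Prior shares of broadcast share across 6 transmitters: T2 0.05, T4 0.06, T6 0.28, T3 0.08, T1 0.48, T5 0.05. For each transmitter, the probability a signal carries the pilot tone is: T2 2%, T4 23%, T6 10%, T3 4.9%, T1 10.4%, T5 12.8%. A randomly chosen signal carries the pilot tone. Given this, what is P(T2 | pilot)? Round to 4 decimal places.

0.0097

By Bayes' rule, posterior ∝ prior × likelihood:
  T2: 0.05 × 0.02 = 0.001
  T4: 0.06 × 0.23 = 0.0138
  T6: 0.28 × 0.1 = 0.028
  T3: 0.08 × 0.049 = 0.00392
  T1: 0.48 × 0.104 = 0.04992
  T5: 0.05 × 0.128 = 0.0064
Sum = 0.10304.
P(T2 | evidence) = 0.001 / 0.10304 ≈ 0.0097.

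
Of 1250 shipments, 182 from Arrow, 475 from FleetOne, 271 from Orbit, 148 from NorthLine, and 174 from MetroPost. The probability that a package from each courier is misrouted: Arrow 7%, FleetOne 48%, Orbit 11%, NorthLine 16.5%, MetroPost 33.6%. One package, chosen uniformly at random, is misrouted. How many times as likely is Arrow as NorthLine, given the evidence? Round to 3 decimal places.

Prior × likelihood for each hypothesis:
  Arrow: 0.1456 × 0.07 = 0.010192
  FleetOne: 0.38 × 0.48 = 0.1824
  Orbit: 0.2168 × 0.11 = 0.023848
  NorthLine: 0.1184 × 0.165 = 0.019536
  MetroPost: 0.1392 × 0.336 = 0.0467712
Normalizing constant = 0.2827472.
The ratio is 0.010192 / 0.019536 (the normalizer cancels) = 0.522.

0.522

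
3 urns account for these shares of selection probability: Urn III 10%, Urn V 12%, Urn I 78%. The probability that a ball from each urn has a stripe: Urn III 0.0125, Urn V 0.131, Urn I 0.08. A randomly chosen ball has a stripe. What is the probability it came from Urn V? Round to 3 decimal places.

By Bayes' rule, posterior ∝ prior × likelihood:
  Urn III: 0.1 × 0.0125 = 0.00125
  Urn V: 0.12 × 0.131 = 0.01572
  Urn I: 0.78 × 0.08 = 0.0624
Normalizing constant = 0.07937.
P(Urn V | evidence) = 0.01572 / 0.07937 ≈ 0.198.

0.198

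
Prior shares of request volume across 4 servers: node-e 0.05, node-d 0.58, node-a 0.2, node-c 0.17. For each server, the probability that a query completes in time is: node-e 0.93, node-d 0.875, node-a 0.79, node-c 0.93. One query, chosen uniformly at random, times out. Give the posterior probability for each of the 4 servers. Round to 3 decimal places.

node-e 0.027, node-d 0.558, node-a 0.323, node-c 0.092

Taking complements, P(timeout | each) = node-e 0.07, node-d 0.125, node-a 0.21, node-c 0.07.
Compute prior × likelihood for every hypothesis:
  node-e: 0.05 × 0.07 = 0.0035
  node-d: 0.58 × 0.125 = 0.0725
  node-a: 0.2 × 0.21 = 0.042
  node-c: 0.17 × 0.07 = 0.0119
Sum = 0.1299.
P(node-e | timeout) = 0.0035/0.1299 ≈ 0.027
P(node-d | timeout) = 0.0725/0.1299 ≈ 0.558
P(node-a | timeout) = 0.042/0.1299 ≈ 0.323
P(node-c | timeout) = 0.0119/0.1299 ≈ 0.092
(Check: 0.027+0.558+0.323+0.092 = 1.000.)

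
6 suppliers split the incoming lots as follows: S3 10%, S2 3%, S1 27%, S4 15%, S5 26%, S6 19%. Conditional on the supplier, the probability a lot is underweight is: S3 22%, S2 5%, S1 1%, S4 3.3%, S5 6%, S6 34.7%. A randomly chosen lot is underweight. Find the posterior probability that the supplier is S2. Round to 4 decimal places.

By Bayes' rule, posterior ∝ prior × likelihood:
  S3: 0.1 × 0.22 = 0.022
  S2: 0.03 × 0.05 = 0.0015
  S1: 0.27 × 0.01 = 0.0027
  S4: 0.15 × 0.033 = 0.00495
  S5: 0.26 × 0.06 = 0.0156
  S6: 0.19 × 0.347 = 0.06593
Sum = 0.11268.
P(S2 | evidence) = 0.0015 / 0.11268 ≈ 0.0133.

0.0133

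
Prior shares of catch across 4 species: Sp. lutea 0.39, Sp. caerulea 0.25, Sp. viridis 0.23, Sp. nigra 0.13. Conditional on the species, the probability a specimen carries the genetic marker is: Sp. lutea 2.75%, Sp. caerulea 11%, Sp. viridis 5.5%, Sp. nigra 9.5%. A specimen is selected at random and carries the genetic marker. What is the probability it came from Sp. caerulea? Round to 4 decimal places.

0.4350

Prior × likelihood for each hypothesis:
  Sp. lutea: 0.39 × 0.0275 = 0.010725
  Sp. caerulea: 0.25 × 0.11 = 0.0275
  Sp. viridis: 0.23 × 0.055 = 0.01265
  Sp. nigra: 0.13 × 0.095 = 0.01235
Total = 0.063225.
P(Sp. caerulea | evidence) = 0.0275 / 0.063225 ≈ 0.4350.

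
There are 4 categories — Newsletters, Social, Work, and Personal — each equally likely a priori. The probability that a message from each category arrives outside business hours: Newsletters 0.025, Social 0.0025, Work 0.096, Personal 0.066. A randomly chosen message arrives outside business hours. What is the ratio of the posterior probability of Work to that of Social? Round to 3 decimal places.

38.400

Since the prior is uniform, the posterior is proportional to the likelihood:
  Newsletters: 0.025
  Social: 0.0025
  Work: 0.096
  Personal: 0.066
Total = 0.1895.
The ratio is 0.096 / 0.0025 (the normalizer cancels) = 38.400.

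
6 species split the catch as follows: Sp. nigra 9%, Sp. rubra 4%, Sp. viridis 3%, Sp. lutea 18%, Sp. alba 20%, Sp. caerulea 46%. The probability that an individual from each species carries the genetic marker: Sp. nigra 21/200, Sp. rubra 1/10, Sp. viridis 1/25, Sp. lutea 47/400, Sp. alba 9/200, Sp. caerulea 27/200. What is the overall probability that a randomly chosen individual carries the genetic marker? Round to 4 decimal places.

0.1069

Compute prior × likelihood for every hypothesis:
  Sp. nigra: 0.09 × 0.105 = 0.00945
  Sp. rubra: 0.04 × 0.1 = 0.004
  Sp. viridis: 0.03 × 0.04 = 0.0012
  Sp. lutea: 0.18 × 0.1175 = 0.02115
  Sp. alba: 0.2 × 0.045 = 0.009
  Sp. caerulea: 0.46 × 0.135 = 0.0621
P(marker) = 0.00945 + 0.004 + 0.0012 + 0.02115 + 0.009 + 0.0621 = 0.1069 → 0.1069.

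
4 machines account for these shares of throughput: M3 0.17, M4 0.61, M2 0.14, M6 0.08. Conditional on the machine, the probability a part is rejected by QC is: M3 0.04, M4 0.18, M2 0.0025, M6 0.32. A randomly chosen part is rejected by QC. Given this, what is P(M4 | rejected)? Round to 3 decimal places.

0.770

Unnormalized posteriors (prior × likelihood):
  M3: 0.17 × 0.04 = 0.0068
  M4: 0.61 × 0.18 = 0.1098
  M2: 0.14 × 0.0025 = 0.00035
  M6: 0.08 × 0.32 = 0.0256
Total = 0.14255.
P(M4 | evidence) = 0.1098 / 0.14255 ≈ 0.770.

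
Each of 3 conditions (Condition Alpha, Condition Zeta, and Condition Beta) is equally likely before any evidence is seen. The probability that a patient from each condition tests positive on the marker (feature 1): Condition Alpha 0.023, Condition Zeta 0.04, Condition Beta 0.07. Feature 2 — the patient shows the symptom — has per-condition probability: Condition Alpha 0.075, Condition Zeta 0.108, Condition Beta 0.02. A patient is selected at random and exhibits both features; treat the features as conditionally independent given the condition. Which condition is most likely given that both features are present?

Since the prior is uniform, the posterior is proportional to the likelihood:
  Condition Alpha: 0.023 × 0.075 = 0.001725
  Condition Zeta: 0.04 × 0.108 = 0.00432
  Condition Beta: 0.07 × 0.02 = 0.0014
Sum = 0.007445.
Largest term belongs to Condition Zeta, so Condition Zeta is most probable.

Condition Zeta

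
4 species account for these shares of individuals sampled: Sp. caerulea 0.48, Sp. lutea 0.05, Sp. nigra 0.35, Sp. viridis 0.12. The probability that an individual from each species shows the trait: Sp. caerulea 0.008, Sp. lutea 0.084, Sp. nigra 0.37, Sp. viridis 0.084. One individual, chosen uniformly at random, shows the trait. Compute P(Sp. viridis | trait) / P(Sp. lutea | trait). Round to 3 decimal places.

2.400

Unnormalized posteriors (prior × likelihood):
  Sp. caerulea: 0.48 × 0.008 = 0.00384
  Sp. lutea: 0.05 × 0.084 = 0.0042
  Sp. nigra: 0.35 × 0.37 = 0.1295
  Sp. viridis: 0.12 × 0.084 = 0.01008
Sum = 0.14762.
The ratio is 0.01008 / 0.0042 (the normalizer cancels) = 2.400.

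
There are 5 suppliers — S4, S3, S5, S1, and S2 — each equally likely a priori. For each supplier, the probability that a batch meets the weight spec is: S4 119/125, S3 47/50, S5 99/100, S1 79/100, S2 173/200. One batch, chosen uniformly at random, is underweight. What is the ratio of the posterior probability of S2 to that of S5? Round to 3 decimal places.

Taking complements, P(underweight | each) = S4 0.048, S3 0.06, S5 0.01, S1 0.21, S2 0.135.
Since the prior is uniform, the posterior is proportional to the likelihood:
  S4: 0.048
  S3: 0.06
  S5: 0.01
  S1: 0.21
  S2: 0.135
Total = 0.463.
The ratio is 0.135 / 0.01 (the normalizer cancels) = 13.500.

13.500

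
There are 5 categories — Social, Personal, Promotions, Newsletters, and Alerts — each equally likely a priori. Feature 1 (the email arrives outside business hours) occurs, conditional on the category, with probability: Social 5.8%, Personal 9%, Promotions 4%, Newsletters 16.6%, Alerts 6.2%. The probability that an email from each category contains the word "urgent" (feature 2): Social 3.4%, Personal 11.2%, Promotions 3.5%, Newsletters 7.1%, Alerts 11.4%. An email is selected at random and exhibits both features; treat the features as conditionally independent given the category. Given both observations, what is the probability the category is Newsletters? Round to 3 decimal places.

Since the prior is uniform, the posterior is proportional to the likelihood:
  Social: 0.058 × 0.034 = 0.001972
  Personal: 0.09 × 0.112 = 0.01008
  Promotions: 0.04 × 0.035 = 0.0014
  Newsletters: 0.166 × 0.071 = 0.011786
  Alerts: 0.062 × 0.114 = 0.007068
Total = 0.032306.
P(Newsletters | evidence) = 0.011786 / 0.032306 ≈ 0.365.

0.365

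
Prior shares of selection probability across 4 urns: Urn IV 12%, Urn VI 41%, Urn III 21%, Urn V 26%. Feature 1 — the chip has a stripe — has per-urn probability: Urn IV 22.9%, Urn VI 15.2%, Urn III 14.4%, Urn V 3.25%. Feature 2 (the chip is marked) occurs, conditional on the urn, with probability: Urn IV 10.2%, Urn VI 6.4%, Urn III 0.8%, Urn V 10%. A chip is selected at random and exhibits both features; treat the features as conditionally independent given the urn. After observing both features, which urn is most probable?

Prior × likelihood for each hypothesis:
  Urn IV: 0.12 × 0.229 × 0.102 = 0.00280296
  Urn VI: 0.41 × 0.152 × 0.064 = 0.00398848
  Urn III: 0.21 × 0.144 × 0.008 = 0.00024192
  Urn V: 0.26 × 0.0325 × 0.1 = 0.000845
Normalizing constant = 0.00787836.
Largest term belongs to Urn VI, so Urn VI is most probable.

Urn VI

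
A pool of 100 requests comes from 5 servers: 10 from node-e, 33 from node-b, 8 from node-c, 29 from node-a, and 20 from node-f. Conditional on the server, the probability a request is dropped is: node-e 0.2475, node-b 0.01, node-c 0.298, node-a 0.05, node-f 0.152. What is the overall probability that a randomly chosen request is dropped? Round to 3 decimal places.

Prior × likelihood for each hypothesis:
  node-e: 0.1 × 0.2475 = 0.02475
  node-b: 0.33 × 0.01 = 0.0033
  node-c: 0.08 × 0.298 = 0.02384
  node-a: 0.29 × 0.05 = 0.0145
  node-f: 0.2 × 0.152 = 0.0304
P(dropped) = 0.02475 + 0.0033 + 0.02384 + 0.0145 + 0.0304 = 0.09679 → 0.097.

0.097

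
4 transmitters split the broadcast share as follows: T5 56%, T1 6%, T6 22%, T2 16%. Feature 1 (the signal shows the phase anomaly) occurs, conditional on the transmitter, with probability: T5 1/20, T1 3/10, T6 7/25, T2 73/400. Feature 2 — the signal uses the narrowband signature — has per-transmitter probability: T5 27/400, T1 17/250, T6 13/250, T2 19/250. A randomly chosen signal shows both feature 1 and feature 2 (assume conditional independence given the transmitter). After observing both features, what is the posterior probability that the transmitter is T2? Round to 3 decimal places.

Unnormalized posteriors (prior × likelihood):
  T5: 0.56 × 0.05 × 0.0675 = 0.00189
  T1: 0.06 × 0.3 × 0.068 = 0.001224
  T6: 0.22 × 0.28 × 0.052 = 0.0032032
  T2: 0.16 × 0.1825 × 0.076 = 0.0022192
Normalizing constant = 0.0085364.
P(T2 | evidence) = 0.0022192 / 0.0085364 ≈ 0.260.

0.260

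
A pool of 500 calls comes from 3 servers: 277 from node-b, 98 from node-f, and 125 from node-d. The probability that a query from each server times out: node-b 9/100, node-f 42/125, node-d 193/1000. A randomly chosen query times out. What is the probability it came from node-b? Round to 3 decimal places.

0.304

By Bayes' rule, posterior ∝ prior × likelihood:
  node-b: 0.554 × 0.09 = 0.04986
  node-f: 0.196 × 0.336 = 0.065856
  node-d: 0.25 × 0.193 = 0.04825
Normalizing constant = 0.163966.
P(node-b | evidence) = 0.04986 / 0.163966 ≈ 0.304.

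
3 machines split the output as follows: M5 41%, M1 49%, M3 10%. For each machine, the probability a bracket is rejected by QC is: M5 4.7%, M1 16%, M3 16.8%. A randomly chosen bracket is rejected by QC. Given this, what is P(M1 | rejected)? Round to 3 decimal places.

0.685

Compute prior × likelihood for every hypothesis:
  M5: 0.41 × 0.047 = 0.01927
  M1: 0.49 × 0.16 = 0.0784
  M3: 0.1 × 0.168 = 0.0168
Total = 0.11447.
P(M1 | evidence) = 0.0784 / 0.11447 ≈ 0.685.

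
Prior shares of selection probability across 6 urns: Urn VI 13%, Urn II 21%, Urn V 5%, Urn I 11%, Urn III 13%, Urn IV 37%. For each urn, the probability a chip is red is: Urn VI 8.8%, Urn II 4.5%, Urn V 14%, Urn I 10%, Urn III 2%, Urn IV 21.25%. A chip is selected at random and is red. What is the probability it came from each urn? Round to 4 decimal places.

By Bayes' rule, posterior ∝ prior × likelihood:
  Urn VI: 0.13 × 0.088 = 0.01144
  Urn II: 0.21 × 0.045 = 0.00945
  Urn V: 0.05 × 0.14 = 0.007
  Urn I: 0.11 × 0.1 = 0.011
  Urn III: 0.13 × 0.02 = 0.0026
  Urn IV: 0.37 × 0.2125 = 0.078625
Total = 0.120115.
P(Urn VI | red) = 0.01144/0.120115 ≈ 0.0952
P(Urn II | red) = 0.00945/0.120115 ≈ 0.0787
P(Urn V | red) = 0.007/0.120115 ≈ 0.0583
P(Urn I | red) = 0.011/0.120115 ≈ 0.0916
P(Urn III | red) = 0.0026/0.120115 ≈ 0.0216
P(Urn IV | red) = 0.078625/0.120115 ≈ 0.6546

Urn VI 0.0952, Urn II 0.0787, Urn V 0.0583, Urn I 0.0916, Urn III 0.0216, Urn IV 0.6546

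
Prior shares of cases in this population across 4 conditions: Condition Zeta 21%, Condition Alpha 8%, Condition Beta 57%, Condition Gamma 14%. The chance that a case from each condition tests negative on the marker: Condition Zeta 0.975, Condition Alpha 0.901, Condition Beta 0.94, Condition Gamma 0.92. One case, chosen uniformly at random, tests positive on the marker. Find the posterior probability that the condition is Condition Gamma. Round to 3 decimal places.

0.191

Taking complements, P(marker-positive | each) = Condition Zeta 0.025, Condition Alpha 0.099, Condition Beta 0.06, Condition Gamma 0.08.
By Bayes' rule, posterior ∝ prior × likelihood:
  Condition Zeta: 0.21 × 0.025 = 0.00525
  Condition Alpha: 0.08 × 0.099 = 0.00792
  Condition Beta: 0.57 × 0.06 = 0.0342
  Condition Gamma: 0.14 × 0.08 = 0.0112
Sum = 0.05857.
P(Condition Gamma | evidence) = 0.0112 / 0.05857 ≈ 0.191.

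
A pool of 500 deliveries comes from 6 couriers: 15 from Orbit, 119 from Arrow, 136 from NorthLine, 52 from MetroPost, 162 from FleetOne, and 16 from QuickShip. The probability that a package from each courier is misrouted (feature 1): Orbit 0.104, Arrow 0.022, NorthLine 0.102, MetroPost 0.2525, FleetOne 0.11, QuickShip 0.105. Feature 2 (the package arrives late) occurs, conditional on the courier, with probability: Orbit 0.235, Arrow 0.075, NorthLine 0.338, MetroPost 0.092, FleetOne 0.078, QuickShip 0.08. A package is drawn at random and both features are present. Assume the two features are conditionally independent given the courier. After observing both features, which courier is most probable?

NorthLine

Unnormalized posteriors (prior × likelihood):
  Orbit: 0.03 × 0.104 × 0.235 = 0.0007332
  Arrow: 0.238 × 0.022 × 0.075 = 0.0003927
  NorthLine: 0.272 × 0.102 × 0.338 = 0.009377472
  MetroPost: 0.104 × 0.2525 × 0.092 = 0.00241592
  FleetOne: 0.324 × 0.11 × 0.078 = 0.00277992
  QuickShip: 0.032 × 0.105 × 0.08 = 0.0002688
Normalizing constant = 0.015968012.
Largest term belongs to NorthLine, so NorthLine is most probable.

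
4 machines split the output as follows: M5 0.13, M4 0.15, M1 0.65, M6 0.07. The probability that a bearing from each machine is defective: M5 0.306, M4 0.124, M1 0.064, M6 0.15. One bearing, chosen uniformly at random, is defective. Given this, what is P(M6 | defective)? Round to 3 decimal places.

0.095

Unnormalized posteriors (prior × likelihood):
  M5: 0.13 × 0.306 = 0.03978
  M4: 0.15 × 0.124 = 0.0186
  M1: 0.65 × 0.064 = 0.0416
  M6: 0.07 × 0.15 = 0.0105
Total = 0.11048.
P(M6 | evidence) = 0.0105 / 0.11048 ≈ 0.095.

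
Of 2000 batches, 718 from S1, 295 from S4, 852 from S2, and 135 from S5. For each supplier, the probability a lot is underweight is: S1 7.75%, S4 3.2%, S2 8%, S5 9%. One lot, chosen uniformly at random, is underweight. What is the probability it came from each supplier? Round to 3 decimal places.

Unnormalized posteriors (prior × likelihood):
  S1: 0.359 × 0.0775 = 0.0278225
  S4: 0.1475 × 0.032 = 0.00472
  S2: 0.426 × 0.08 = 0.03408
  S5: 0.0675 × 0.09 = 0.006075
Normalizing constant = 0.0726975.
P(S1 | underweight) = 0.0278225/0.0726975 ≈ 0.383
P(S4 | underweight) = 0.00472/0.0726975 ≈ 0.065
P(S2 | underweight) = 0.03408/0.0726975 ≈ 0.469
P(S5 | underweight) = 0.006075/0.0726975 ≈ 0.084

S1 0.383, S4 0.065, S2 0.469, S5 0.084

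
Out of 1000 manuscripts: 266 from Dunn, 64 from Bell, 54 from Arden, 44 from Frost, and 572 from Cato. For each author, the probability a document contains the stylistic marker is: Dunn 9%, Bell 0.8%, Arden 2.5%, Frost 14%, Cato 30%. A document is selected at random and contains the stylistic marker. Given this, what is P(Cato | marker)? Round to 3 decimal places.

Unnormalized posteriors (prior × likelihood):
  Dunn: 0.266 × 0.09 = 0.02394
  Bell: 0.064 × 0.008 = 0.000512
  Arden: 0.054 × 0.025 = 0.00135
  Frost: 0.044 × 0.14 = 0.00616
  Cato: 0.572 × 0.3 = 0.1716
Sum = 0.203562.
P(Cato | evidence) = 0.1716 / 0.203562 ≈ 0.843.

0.843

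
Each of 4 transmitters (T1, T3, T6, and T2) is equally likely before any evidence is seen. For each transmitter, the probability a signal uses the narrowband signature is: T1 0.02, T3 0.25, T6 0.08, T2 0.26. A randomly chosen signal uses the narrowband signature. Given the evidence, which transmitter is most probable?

With a uniform prior (1/4 each), posterior ∝ likelihood:
  T1: 0.02
  T3: 0.25
  T6: 0.08
  T2: 0.26
Sum = 0.61.
Largest term belongs to T2, so T2 is most probable.

T2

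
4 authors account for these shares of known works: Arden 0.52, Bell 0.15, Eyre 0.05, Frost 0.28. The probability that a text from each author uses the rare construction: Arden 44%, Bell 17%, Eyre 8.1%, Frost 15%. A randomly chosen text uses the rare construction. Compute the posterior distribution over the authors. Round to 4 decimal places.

Unnormalized posteriors (prior × likelihood):
  Arden: 0.52 × 0.44 = 0.2288
  Bell: 0.15 × 0.17 = 0.0255
  Eyre: 0.05 × 0.081 = 0.00405
  Frost: 0.28 × 0.15 = 0.042
Sum = 0.30035.
P(Arden | rare-form) = 0.2288/0.30035 ≈ 0.7618
P(Bell | rare-form) = 0.0255/0.30035 ≈ 0.0849
P(Eyre | rare-form) = 0.00405/0.30035 ≈ 0.0135
P(Frost | rare-form) = 0.042/0.30035 ≈ 0.1398
(Check: 0.7618+0.0849+0.0135+0.1398 = 1.0000.)

Arden 0.7618, Bell 0.0849, Eyre 0.0135, Frost 0.1398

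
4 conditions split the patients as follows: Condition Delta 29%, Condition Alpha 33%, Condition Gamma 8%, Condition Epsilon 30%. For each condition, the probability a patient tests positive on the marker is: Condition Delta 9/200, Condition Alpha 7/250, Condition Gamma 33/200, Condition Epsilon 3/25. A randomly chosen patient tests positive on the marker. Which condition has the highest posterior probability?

Unnormalized posteriors (prior × likelihood):
  Condition Delta: 0.29 × 0.045 = 0.01305
  Condition Alpha: 0.33 × 0.028 = 0.00924
  Condition Gamma: 0.08 × 0.165 = 0.0132
  Condition Epsilon: 0.3 × 0.12 = 0.036
Sum = 0.07149.
Largest term belongs to Condition Epsilon, so Condition Epsilon is most probable.

Condition Epsilon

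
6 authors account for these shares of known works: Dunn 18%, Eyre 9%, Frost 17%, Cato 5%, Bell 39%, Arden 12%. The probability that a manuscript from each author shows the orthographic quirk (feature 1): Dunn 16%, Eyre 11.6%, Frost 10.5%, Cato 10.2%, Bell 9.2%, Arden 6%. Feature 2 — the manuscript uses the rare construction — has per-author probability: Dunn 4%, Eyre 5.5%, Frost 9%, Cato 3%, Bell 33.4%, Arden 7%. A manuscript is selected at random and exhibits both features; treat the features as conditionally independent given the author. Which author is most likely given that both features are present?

Bell

By Bayes' rule, posterior ∝ prior × likelihood:
  Dunn: 0.18 × 0.16 × 0.04 = 0.001152
  Eyre: 0.09 × 0.116 × 0.055 = 0.0005742
  Frost: 0.17 × 0.105 × 0.09 = 0.0016065
  Cato: 0.05 × 0.102 × 0.03 = 0.000153
  Bell: 0.39 × 0.092 × 0.334 = 0.01198392
  Arden: 0.12 × 0.06 × 0.07 = 0.000504
Sum = 0.01597362.
Largest term belongs to Bell, so Bell is most probable.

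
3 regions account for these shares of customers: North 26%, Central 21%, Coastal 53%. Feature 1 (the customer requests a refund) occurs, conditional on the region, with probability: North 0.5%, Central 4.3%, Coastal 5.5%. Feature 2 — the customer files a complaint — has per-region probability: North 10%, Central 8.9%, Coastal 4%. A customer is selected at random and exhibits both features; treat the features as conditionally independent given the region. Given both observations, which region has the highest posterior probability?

Coastal

Prior × likelihood for each hypothesis:
  North: 0.26 × 0.005 × 0.1 = 0.00013
  Central: 0.21 × 0.043 × 0.089 = 0.00080367
  Coastal: 0.53 × 0.055 × 0.04 = 0.001166
Sum = 0.00209967.
Largest term belongs to Coastal, so Coastal is most probable.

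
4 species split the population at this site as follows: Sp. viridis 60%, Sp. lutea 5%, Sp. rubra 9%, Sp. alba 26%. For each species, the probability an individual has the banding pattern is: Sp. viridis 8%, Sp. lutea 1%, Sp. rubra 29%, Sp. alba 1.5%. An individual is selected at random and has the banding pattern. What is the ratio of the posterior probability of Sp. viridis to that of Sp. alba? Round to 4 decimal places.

12.3077

Prior × likelihood for each hypothesis:
  Sp. viridis: 0.6 × 0.08 = 0.048
  Sp. lutea: 0.05 × 0.01 = 0.0005
  Sp. rubra: 0.09 × 0.29 = 0.0261
  Sp. alba: 0.26 × 0.015 = 0.0039
Sum = 0.0785.
The ratio is 0.048 / 0.0039 (the normalizer cancels) = 12.3077.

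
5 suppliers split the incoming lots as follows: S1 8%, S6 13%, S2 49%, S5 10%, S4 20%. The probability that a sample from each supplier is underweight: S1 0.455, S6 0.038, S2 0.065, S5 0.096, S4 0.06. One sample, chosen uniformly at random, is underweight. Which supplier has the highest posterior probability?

S1

Compute prior × likelihood for every hypothesis:
  S1: 0.08 × 0.455 = 0.0364
  S6: 0.13 × 0.038 = 0.00494
  S2: 0.49 × 0.065 = 0.03185
  S5: 0.1 × 0.096 = 0.0096
  S4: 0.2 × 0.06 = 0.012
Normalizing constant = 0.09479.
Largest term belongs to S1, so S1 is most probable.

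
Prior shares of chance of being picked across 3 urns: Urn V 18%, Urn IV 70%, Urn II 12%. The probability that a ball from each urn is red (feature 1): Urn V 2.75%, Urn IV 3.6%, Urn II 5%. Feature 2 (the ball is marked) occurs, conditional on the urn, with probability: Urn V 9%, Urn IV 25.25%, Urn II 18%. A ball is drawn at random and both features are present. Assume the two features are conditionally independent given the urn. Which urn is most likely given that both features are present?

Urn IV

By Bayes' rule, posterior ∝ prior × likelihood:
  Urn V: 0.18 × 0.0275 × 0.09 = 0.0004455
  Urn IV: 0.7 × 0.036 × 0.2525 = 0.006363
  Urn II: 0.12 × 0.05 × 0.18 = 0.00108
Normalizing constant = 0.0078885.
Largest term belongs to Urn IV, so Urn IV is most probable.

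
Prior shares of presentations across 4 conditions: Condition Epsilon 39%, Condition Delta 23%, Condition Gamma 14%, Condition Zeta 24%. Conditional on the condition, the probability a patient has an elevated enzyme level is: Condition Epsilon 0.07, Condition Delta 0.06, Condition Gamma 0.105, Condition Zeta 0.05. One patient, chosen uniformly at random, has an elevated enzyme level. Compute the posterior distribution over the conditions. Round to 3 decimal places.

Prior × likelihood for each hypothesis:
  Condition Epsilon: 0.39 × 0.07 = 0.0273
  Condition Delta: 0.23 × 0.06 = 0.0138
  Condition Gamma: 0.14 × 0.105 = 0.0147
  Condition Zeta: 0.24 × 0.05 = 0.012
Normalizing constant = 0.0678.
P(Condition Epsilon | elevated) = 0.0273/0.0678 ≈ 0.403
P(Condition Delta | elevated) = 0.0138/0.0678 ≈ 0.204
P(Condition Gamma | elevated) = 0.0147/0.0678 ≈ 0.217
P(Condition Zeta | elevated) = 0.012/0.0678 ≈ 0.177

Condition Epsilon 0.403, Condition Delta 0.204, Condition Gamma 0.217, Condition Zeta 0.177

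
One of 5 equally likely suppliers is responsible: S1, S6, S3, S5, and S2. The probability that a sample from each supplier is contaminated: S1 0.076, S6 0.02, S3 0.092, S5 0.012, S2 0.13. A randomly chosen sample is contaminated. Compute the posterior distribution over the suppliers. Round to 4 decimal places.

With a uniform prior (1/5 each), posterior ∝ likelihood:
  S1: 0.076
  S6: 0.02
  S3: 0.092
  S5: 0.012
  S2: 0.13
Normalizing constant = 0.33.
P(S1 | contaminated) = 0.076/0.33 ≈ 0.2303
P(S6 | contaminated) = 0.02/0.33 ≈ 0.0606
P(S3 | contaminated) = 0.092/0.33 ≈ 0.2788
P(S5 | contaminated) = 0.012/0.33 ≈ 0.0364
P(S2 | contaminated) = 0.13/0.33 ≈ 0.3939
(Check: 0.2303+0.0606+0.2788+0.0364+0.3939 = 1.0000.)

S1 0.2303, S6 0.0606, S3 0.2788, S5 0.0364, S2 0.3939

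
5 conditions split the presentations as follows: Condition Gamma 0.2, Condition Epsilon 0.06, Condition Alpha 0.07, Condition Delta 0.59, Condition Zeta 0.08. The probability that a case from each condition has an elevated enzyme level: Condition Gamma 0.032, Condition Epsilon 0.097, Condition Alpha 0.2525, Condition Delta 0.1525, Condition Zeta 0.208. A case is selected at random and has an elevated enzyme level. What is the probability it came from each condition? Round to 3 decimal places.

Condition Gamma 0.047, Condition Epsilon 0.043, Condition Alpha 0.129, Condition Delta 0.659, Condition Zeta 0.122

Compute prior × likelihood for every hypothesis:
  Condition Gamma: 0.2 × 0.032 = 0.0064
  Condition Epsilon: 0.06 × 0.097 = 0.00582
  Condition Alpha: 0.07 × 0.2525 = 0.017675
  Condition Delta: 0.59 × 0.1525 = 0.089975
  Condition Zeta: 0.08 × 0.208 = 0.01664
Total = 0.13651.
P(Condition Gamma | elevated) = 0.0064/0.13651 ≈ 0.047
P(Condition Epsilon | elevated) = 0.00582/0.13651 ≈ 0.043
P(Condition Alpha | elevated) = 0.017675/0.13651 ≈ 0.129
P(Condition Delta | elevated) = 0.089975/0.13651 ≈ 0.659
P(Condition Zeta | elevated) = 0.01664/0.13651 ≈ 0.122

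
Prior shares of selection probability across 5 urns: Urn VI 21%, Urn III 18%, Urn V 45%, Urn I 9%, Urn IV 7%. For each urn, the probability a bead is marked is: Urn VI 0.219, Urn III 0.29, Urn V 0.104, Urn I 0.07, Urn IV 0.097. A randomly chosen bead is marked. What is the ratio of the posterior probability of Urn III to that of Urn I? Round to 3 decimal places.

8.286

By Bayes' rule, posterior ∝ prior × likelihood:
  Urn VI: 0.21 × 0.219 = 0.04599
  Urn III: 0.18 × 0.29 = 0.0522
  Urn V: 0.45 × 0.104 = 0.0468
  Urn I: 0.09 × 0.07 = 0.0063
  Urn IV: 0.07 × 0.097 = 0.00679
Total = 0.15808.
The ratio is 0.0522 / 0.0063 (the normalizer cancels) = 8.286.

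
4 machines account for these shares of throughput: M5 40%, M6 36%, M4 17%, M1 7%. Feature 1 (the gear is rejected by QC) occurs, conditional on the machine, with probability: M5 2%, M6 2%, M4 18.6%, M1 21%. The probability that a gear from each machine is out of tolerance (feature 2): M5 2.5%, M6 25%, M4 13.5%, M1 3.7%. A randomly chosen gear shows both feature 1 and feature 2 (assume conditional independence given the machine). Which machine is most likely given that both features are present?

By Bayes' rule, posterior ∝ prior × likelihood:
  M5: 0.4 × 0.02 × 0.025 = 0.0002
  M6: 0.36 × 0.02 × 0.25 = 0.0018
  M4: 0.17 × 0.186 × 0.135 = 0.0042687
  M1: 0.07 × 0.21 × 0.037 = 0.0005439
Normalizing constant = 0.0068126.
Largest term belongs to M4, so M4 is most probable.

M4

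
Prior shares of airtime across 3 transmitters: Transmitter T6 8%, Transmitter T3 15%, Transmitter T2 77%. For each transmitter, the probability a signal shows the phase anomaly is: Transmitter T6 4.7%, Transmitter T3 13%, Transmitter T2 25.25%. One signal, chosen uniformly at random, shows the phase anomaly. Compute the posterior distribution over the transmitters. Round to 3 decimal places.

Transmitter T6 0.017, Transmitter T3 0.090, Transmitter T2 0.893

By Bayes' rule, posterior ∝ prior × likelihood:
  Transmitter T6: 0.08 × 0.047 = 0.00376
  Transmitter T3: 0.15 × 0.13 = 0.0195
  Transmitter T2: 0.77 × 0.2525 = 0.194425
Total = 0.217685.
P(Transmitter T6 | anomaly) = 0.00376/0.217685 ≈ 0.017
P(Transmitter T3 | anomaly) = 0.0195/0.217685 ≈ 0.090
P(Transmitter T2 | anomaly) = 0.194425/0.217685 ≈ 0.893
(Check: 0.017+0.090+0.893 = 1.000.)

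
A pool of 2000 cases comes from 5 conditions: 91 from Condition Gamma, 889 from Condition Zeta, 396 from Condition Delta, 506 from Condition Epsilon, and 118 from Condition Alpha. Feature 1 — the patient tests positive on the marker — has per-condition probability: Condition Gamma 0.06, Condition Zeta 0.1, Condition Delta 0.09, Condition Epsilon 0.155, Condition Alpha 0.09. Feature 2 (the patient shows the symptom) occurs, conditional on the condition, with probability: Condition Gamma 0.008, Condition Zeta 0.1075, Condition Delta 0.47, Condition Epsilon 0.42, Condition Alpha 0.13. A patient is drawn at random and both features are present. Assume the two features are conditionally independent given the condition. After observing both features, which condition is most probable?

Compute prior × likelihood for every hypothesis:
  Condition Gamma: 0.0455 × 0.06 × 0.008 = 0.00002184
  Condition Zeta: 0.4445 × 0.1 × 0.1075 = 0.004778375
  Condition Delta: 0.198 × 0.09 × 0.47 = 0.0083754
  Condition Epsilon: 0.253 × 0.155 × 0.42 = 0.0164703
  Condition Alpha: 0.059 × 0.09 × 0.13 = 0.0006903
Sum = 0.030336215.
Largest term belongs to Condition Epsilon, so Condition Epsilon is most probable.

Condition Epsilon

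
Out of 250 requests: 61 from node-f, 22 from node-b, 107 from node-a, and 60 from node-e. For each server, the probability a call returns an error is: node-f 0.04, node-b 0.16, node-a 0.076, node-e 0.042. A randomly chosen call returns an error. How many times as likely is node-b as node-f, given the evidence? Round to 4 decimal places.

1.4426

By Bayes' rule, posterior ∝ prior × likelihood:
  node-f: 0.244 × 0.04 = 0.00976
  node-b: 0.088 × 0.16 = 0.01408
  node-a: 0.428 × 0.076 = 0.032528
  node-e: 0.24 × 0.042 = 0.01008
Total = 0.066448.
The ratio is 0.01408 / 0.00976 (the normalizer cancels) = 1.4426.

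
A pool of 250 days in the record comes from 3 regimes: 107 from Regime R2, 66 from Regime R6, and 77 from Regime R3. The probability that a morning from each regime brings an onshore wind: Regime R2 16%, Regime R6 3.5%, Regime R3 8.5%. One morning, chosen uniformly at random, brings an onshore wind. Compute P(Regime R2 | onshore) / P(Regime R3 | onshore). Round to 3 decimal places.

2.616

Prior × likelihood for each hypothesis:
  Regime R2: 0.428 × 0.16 = 0.06848
  Regime R6: 0.264 × 0.035 = 0.00924
  Regime R3: 0.308 × 0.085 = 0.02618
Sum = 0.1039.
The ratio is 0.06848 / 0.02618 (the normalizer cancels) = 2.616.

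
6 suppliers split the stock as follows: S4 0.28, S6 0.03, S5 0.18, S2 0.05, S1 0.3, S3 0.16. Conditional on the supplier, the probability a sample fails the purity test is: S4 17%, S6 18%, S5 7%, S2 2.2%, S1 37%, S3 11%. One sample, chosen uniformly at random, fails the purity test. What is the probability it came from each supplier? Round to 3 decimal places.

By Bayes' rule, posterior ∝ prior × likelihood:
  S4: 0.28 × 0.17 = 0.0476
  S6: 0.03 × 0.18 = 0.0054
  S5: 0.18 × 0.07 = 0.0126
  S2: 0.05 × 0.022 = 0.0011
  S1: 0.3 × 0.37 = 0.111
  S3: 0.16 × 0.11 = 0.0176
Total = 0.1953.
P(S4 | off-spec) = 0.0476/0.1953 ≈ 0.244
P(S6 | off-spec) = 0.0054/0.1953 ≈ 0.028
P(S5 | off-spec) = 0.0126/0.1953 ≈ 0.065
P(S2 | off-spec) = 0.0011/0.1953 ≈ 0.006
P(S1 | off-spec) = 0.111/0.1953 ≈ 0.568
P(S3 | off-spec) = 0.0176/0.1953 ≈ 0.090

S4 0.244, S6 0.028, S5 0.065, S2 0.006, S1 0.568, S3 0.090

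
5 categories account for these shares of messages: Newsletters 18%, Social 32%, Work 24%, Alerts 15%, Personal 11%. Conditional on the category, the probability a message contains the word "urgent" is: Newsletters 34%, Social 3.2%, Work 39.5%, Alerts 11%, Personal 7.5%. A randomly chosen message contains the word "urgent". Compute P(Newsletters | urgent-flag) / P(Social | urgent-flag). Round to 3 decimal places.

5.977

By Bayes' rule, posterior ∝ prior × likelihood:
  Newsletters: 0.18 × 0.34 = 0.0612
  Social: 0.32 × 0.032 = 0.01024
  Work: 0.24 × 0.395 = 0.0948
  Alerts: 0.15 × 0.11 = 0.0165
  Personal: 0.11 × 0.075 = 0.00825
Sum = 0.19099.
The ratio is 0.0612 / 0.01024 (the normalizer cancels) = 5.977.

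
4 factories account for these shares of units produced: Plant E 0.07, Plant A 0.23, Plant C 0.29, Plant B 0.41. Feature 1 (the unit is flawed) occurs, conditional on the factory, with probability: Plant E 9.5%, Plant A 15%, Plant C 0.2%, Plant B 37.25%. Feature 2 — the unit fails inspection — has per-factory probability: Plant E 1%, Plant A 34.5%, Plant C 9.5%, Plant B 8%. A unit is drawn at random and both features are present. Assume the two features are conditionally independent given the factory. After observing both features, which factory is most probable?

Plant B

Compute prior × likelihood for every hypothesis:
  Plant E: 0.07 × 0.095 × 0.01 = 0.0000665
  Plant A: 0.23 × 0.15 × 0.345 = 0.0119025
  Plant C: 0.29 × 0.002 × 0.095 = 0.0000551
  Plant B: 0.41 × 0.3725 × 0.08 = 0.012218
Sum = 0.0242421.
Largest term belongs to Plant B, so Plant B is most probable.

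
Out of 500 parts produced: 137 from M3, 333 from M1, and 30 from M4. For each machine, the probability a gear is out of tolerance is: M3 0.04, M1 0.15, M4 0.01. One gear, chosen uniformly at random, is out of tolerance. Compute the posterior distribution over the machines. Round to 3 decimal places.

Compute prior × likelihood for every hypothesis:
  M3: 0.274 × 0.04 = 0.01096
  M1: 0.666 × 0.15 = 0.0999
  M4: 0.06 × 0.01 = 0.0006
Normalizing constant = 0.11146.
P(M3 | oversize) = 0.01096/0.11146 ≈ 0.098
P(M1 | oversize) = 0.0999/0.11146 ≈ 0.896
P(M4 | oversize) = 0.0006/0.11146 ≈ 0.005
(Check: 0.098+0.896+0.005 = 0.999.)

M3 0.098, M1 0.896, M4 0.005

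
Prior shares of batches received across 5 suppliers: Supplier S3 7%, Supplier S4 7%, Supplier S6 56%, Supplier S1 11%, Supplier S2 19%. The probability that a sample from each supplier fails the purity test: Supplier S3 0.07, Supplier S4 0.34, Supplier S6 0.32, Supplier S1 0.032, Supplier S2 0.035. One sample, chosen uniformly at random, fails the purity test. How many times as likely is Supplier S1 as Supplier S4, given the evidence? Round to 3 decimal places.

By Bayes' rule, posterior ∝ prior × likelihood:
  Supplier S3: 0.07 × 0.07 = 0.0049
  Supplier S4: 0.07 × 0.34 = 0.0238
  Supplier S6: 0.56 × 0.32 = 0.1792
  Supplier S1: 0.11 × 0.032 = 0.00352
  Supplier S2: 0.19 × 0.035 = 0.00665
Total = 0.21807.
The ratio is 0.00352 / 0.0238 (the normalizer cancels) = 0.148.

0.148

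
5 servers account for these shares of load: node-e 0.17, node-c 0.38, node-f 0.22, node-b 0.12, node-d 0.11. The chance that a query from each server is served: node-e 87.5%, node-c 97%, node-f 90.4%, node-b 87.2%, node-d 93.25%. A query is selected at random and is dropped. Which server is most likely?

node-e

Taking complements, P(dropped | each) = node-e 0.125, node-c 0.03, node-f 0.096, node-b 0.128, node-d 0.0675.
Prior × likelihood for each hypothesis:
  node-e: 0.17 × 0.125 = 0.02125
  node-c: 0.38 × 0.03 = 0.0114
  node-f: 0.22 × 0.096 = 0.02112
  node-b: 0.12 × 0.128 = 0.01536
  node-d: 0.11 × 0.0675 = 0.007425
Total = 0.076555.
Largest term belongs to node-e, so node-e is most probable.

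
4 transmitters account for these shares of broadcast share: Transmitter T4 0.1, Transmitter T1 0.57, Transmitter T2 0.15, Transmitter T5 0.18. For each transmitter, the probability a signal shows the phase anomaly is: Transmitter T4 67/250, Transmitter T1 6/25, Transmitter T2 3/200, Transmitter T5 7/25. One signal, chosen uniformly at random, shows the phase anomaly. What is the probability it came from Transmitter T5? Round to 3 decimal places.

Prior × likelihood for each hypothesis:
  Transmitter T4: 0.1 × 0.268 = 0.0268
  Transmitter T1: 0.57 × 0.24 = 0.1368
  Transmitter T2: 0.15 × 0.015 = 0.00225
  Transmitter T5: 0.18 × 0.28 = 0.0504
Total = 0.21625.
P(Transmitter T5 | evidence) = 0.0504 / 0.21625 ≈ 0.233.

0.233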